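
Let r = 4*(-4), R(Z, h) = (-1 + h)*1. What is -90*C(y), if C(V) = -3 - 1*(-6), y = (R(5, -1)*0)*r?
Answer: -270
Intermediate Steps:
R(Z, h) = -1 + h
r = -16
y = 0 (y = ((-1 - 1)*0)*(-16) = -2*0*(-16) = 0*(-16) = 0)
C(V) = 3 (C(V) = -3 + 6 = 3)
-90*C(y) = -90*3 = -270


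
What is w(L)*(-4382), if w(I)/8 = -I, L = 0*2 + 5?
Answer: 175280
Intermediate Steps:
L = 5 (L = 0 + 5 = 5)
w(I) = -8*I (w(I) = 8*(-I) = -8*I)
w(L)*(-4382) = -8*5*(-4382) = -40*(-4382) = 175280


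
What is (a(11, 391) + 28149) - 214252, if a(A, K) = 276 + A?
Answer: -185816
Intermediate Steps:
(a(11, 391) + 28149) - 214252 = ((276 + 11) + 28149) - 214252 = (287 + 28149) - 214252 = 28436 - 214252 = -185816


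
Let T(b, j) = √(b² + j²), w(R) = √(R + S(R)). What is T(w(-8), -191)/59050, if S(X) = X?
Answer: √36465/59050 ≈ 0.0032338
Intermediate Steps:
w(R) = √2*√R (w(R) = √(R + R) = √(2*R) = √2*√R)
T(w(-8), -191)/59050 = √((√2*√(-8))² + (-191)²)/59050 = √((√2*(2*I*√2))² + 36481)*(1/59050) = √((4*I)² + 36481)*(1/59050) = √(-16 + 36481)*(1/59050) = √36465*(1/59050) = √36465/59050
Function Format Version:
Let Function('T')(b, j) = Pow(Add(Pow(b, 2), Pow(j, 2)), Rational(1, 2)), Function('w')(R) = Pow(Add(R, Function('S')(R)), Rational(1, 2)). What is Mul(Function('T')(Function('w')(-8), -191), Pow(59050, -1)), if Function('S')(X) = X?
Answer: Mul(Rational(1, 59050), Pow(36465, Rational(1, 2))) ≈ 0.0032338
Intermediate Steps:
Function('w')(R) = Mul(Pow(2, Rational(1, 2)), Pow(R, Rational(1, 2))) (Function('w')(R) = Pow(Add(R, R), Rational(1, 2)) = Pow(Mul(2, R), Rational(1, 2)) = Mul(Pow(2, Rational(1, 2)), Pow(R, Rational(1, 2))))
Mul(Function('T')(Function('w')(-8), -191), Pow(59050, -1)) = Mul(Pow(Add(Pow(Mul(Pow(2, Rational(1, 2)), Pow(-8, Rational(1, 2))), 2), Pow(-191, 2)), Rational(1, 2)), Pow(59050, -1)) = Mul(Pow(Add(Pow(Mul(Pow(2, Rational(1, 2)), Mul(2, I, Pow(2, Rational(1, 2)))), 2), 36481), Rational(1, 2)), Rational(1, 59050)) = Mul(Pow(Add(Pow(Mul(4, I), 2), 36481), Rational(1, 2)), Rational(1, 59050)) = Mul(Pow(Add(-16, 36481), Rational(1, 2)), Rational(1, 59050)) = Mul(Pow(36465, Rational(1, 2)), Rational(1, 59050)) = Mul(Rational(1, 59050), Pow(36465, Rational(1, 2)))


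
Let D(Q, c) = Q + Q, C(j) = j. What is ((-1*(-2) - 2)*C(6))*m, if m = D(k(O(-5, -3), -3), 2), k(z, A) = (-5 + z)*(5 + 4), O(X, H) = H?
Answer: 0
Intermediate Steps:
k(z, A) = -45 + 9*z (k(z, A) = (-5 + z)*9 = -45 + 9*z)
D(Q, c) = 2*Q
m = -144 (m = 2*(-45 + 9*(-3)) = 2*(-45 - 27) = 2*(-72) = -144)
((-1*(-2) - 2)*C(6))*m = ((-1*(-2) - 2)*6)*(-144) = ((2 - 2)*6)*(-144) = (0*6)*(-144) = 0*(-144) = 0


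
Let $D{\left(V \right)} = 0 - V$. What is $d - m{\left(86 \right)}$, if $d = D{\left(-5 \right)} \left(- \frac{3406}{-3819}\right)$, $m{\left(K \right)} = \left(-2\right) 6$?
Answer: $\frac{62858}{3819} \approx 16.459$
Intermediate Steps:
$D{\left(V \right)} = - V$
$m{\left(K \right)} = -12$
$d = \frac{17030}{3819}$ ($d = \left(-1\right) \left(-5\right) \left(- \frac{3406}{-3819}\right) = 5 \left(\left(-3406\right) \left(- \frac{1}{3819}\right)\right) = 5 \cdot \frac{3406}{3819} = \frac{17030}{3819} \approx 4.4593$)
$d - m{\left(86 \right)} = \frac{17030}{3819} - -12 = \frac{17030}{3819} + 12 = \frac{62858}{3819}$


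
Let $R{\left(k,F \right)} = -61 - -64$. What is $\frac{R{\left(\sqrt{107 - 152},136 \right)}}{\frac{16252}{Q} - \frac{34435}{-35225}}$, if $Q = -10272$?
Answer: $- \frac{54274680}{10938019} \approx -4.962$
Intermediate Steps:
$R{\left(k,F \right)} = 3$ ($R{\left(k,F \right)} = -61 + 64 = 3$)
$\frac{R{\left(\sqrt{107 - 152},136 \right)}}{\frac{16252}{Q} - \frac{34435}{-35225}} = \frac{3}{\frac{16252}{-10272} - \frac{34435}{-35225}} = \frac{3}{16252 \left(- \frac{1}{10272}\right) - - \frac{6887}{7045}} = \frac{3}{- \frac{4063}{2568} + \frac{6887}{7045}} = \frac{3}{- \frac{10938019}{18091560}} = 3 \left(- \frac{18091560}{10938019}\right) = - \frac{54274680}{10938019}$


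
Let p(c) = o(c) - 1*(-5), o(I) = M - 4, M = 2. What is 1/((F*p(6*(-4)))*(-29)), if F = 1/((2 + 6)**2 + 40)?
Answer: -104/87 ≈ -1.1954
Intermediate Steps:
o(I) = -2 (o(I) = 2 - 4 = -2)
p(c) = 3 (p(c) = -2 - 1*(-5) = -2 + 5 = 3)
F = 1/104 (F = 1/(8**2 + 40) = 1/(64 + 40) = 1/104 ≈ 0.0096154)
1/((F*p(6*(-4)))*(-29)) = 1/(((1/104)*3)*(-29)) = 1/((3/104)*(-29)) = 1/(-87/104) = -104/87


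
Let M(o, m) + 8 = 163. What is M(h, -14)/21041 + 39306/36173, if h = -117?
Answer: 832644361/761116093 ≈ 1.0940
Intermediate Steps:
M(o, m) = 155 (M(o, m) = -8 + 163 = 155)
M(h, -14)/21041 + 39306/36173 = 155/21041 + 39306/36173 = 832644361/761116093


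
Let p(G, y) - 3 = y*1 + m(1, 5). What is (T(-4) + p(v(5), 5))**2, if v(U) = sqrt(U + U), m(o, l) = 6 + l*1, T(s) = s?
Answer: 225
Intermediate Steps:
m(o, l) = 6 + l
v(U) = sqrt(2)*sqrt(U) (v(U) = sqrt(2*U) = sqrt(2)*sqrt(U))
p(G, y) = 14 + y (p(G, y) = 3 + (y*1 + (6 + 5)) = 3 + (y + 11) = 3 + (11 + y) = 14 + y)
(T(-4) + p(v(5), 5))**2 = (-4 + (14 + 5))**2 = (-4 + 19)**2 = 15**2 = 225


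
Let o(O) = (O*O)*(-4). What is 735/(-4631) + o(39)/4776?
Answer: -2640447/1843138 ≈ -1.4326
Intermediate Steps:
o(O) = -4*O² (o(O) = O²*(-4) = -4*O²)
735/(-4631) + o(39)/4776 = 735/(-4631) - 4*39²/4776 = 735*(-1/4631) - 4*1521*(1/4776) = -735/4631 - 6084*1/4776 = -735/4631 - 507/398 = -2640447/1843138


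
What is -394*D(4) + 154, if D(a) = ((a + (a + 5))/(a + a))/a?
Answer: -97/16 ≈ -6.0625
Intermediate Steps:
D(a) = (5 + 2*a)/(2*a²) (D(a) = ((a + (5 + a))/((2*a)))/a = ((5 + 2*a)*(1/(2*a)))/a = ((5 + 2*a)/(2*a))/a = (5 + 2*a)/(2*a²))
-394*D(4) + 154 = -394*(5/2 + 4)/4² + 154 = -197*13/(8*2) + 154 = -394*13/32 + 154 = -2561/16 + 154 = -97/16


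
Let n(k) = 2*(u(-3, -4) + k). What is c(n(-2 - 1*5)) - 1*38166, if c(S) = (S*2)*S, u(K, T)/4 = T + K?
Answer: -28366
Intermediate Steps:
u(K, T) = 4*K + 4*T (u(K, T) = 4*(T + K) = 4*(K + T) = 4*K + 4*T)
n(k) = -56 + 2*k (n(k) = 2*((4*(-3) + 4*(-4)) + k) = 2*((-12 - 16) + k) = 2*(-28 + k) = -56 + 2*k)
c(S) = 2*S² (c(S) = (2*S)*S = 2*S²)
c(n(-2 - 1*5)) - 1*38166 = 2*(-56 + 2*(-2 - 1*5))² - 1*38166 = 2*(-56 + 2*(-2 - 5))² - 38166 = 2*(-56 + 2*(-7))² - 38166 = 2*(-56 - 14)² - 38166 = 2*(-70)² - 38166 = 2*4900 - 38166 = 9800 - 38166 = -28366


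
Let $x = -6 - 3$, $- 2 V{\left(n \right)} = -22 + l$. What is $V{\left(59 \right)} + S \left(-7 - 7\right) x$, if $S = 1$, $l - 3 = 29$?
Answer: $121$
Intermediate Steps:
$l = 32$ ($l = 3 + 29 = 32$)
$V{\left(n \right)} = -5$ ($V{\left(n \right)} = - \frac{-22 + 32}{2} = \left(- \frac{1}{2}\right) 10 = -5$)
$x = -9$
$V{\left(59 \right)} + S \left(-7 - 7\right) x = -5 + 1 \left(-7 - 7\right) \left(-9\right) = -5 + 1 \left(-14\right) \left(-9\right) = -5 - -126 = -5 + 126 = 121$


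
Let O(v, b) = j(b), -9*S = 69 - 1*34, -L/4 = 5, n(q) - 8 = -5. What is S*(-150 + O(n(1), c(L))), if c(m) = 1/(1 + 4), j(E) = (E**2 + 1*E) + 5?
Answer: 25333/45 ≈ 562.96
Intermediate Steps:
n(q) = 3 (n(q) = 8 - 5 = 3)
j(E) = 5 + E + E**2 (j(E) = (E**2 + E) + 5 = (E + E**2) + 5 = 5 + E + E**2)
L = -20 (L = -4*5 = -20)
c(m) = 1/5
S = -35/9 (S = -(69 - 1*34)/9 = -(69 - 34)/9 = -1/9*35 = -35/9 ≈ -3.8889)
O(v, b) = 5 + b + b**2
S*(-150 + O(n(1), c(L))) = -35*(-150 + (5 + 1/5 + (1/5)**2))/9 = -35*(-150 + (5 + 1/5 + 1/25))/9 = -35*(-150 + 131/25)/9 = -35/9*(-3619/25) = 25333/45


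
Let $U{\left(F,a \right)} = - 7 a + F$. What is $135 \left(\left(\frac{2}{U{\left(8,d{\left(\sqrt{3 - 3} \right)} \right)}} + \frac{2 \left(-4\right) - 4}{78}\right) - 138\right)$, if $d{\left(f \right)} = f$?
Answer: $- \frac{968085}{52} \approx -18617.0$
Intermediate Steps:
$U{\left(F,a \right)} = F - 7 a$
$135 \left(\left(\frac{2}{U{\left(8,d{\left(\sqrt{3 - 3} \right)} \right)}} + \frac{2 \left(-4\right) - 4}{78}\right) - 138\right) = 135 \left(\left(\frac{2}{8 - 7 \sqrt{3 - 3}} + \frac{2 \left(-4\right) - 4}{78}\right) - 138\right) = 135 \left(\left(\frac{2}{8 - 7 \sqrt{0}} + \left(-8 - 4\right) \frac{1}{78}\right) - 138\right) = 135 \left(\left(\frac{2}{8 - 0} - \frac{2}{13}\right) - 138\right) = 135 \left(\left(\frac{2}{8 + 0} - \frac{2}{13}\right) - 138\right) = 135 \left(\left(\frac{2}{8} - \frac{2}{13}\right) - 138\right) = 135 \left(\left(2 \cdot \frac{1}{8} - \frac{2}{13}\right) - 138\right) = 135 \left(\left(\frac{1}{4} - \frac{2}{13}\right) - 138\right) = 135 \left(\frac{5}{52} - 138\right) = 135 \left(- \frac{7171}{52}\right) = - \frac{968085}{52}$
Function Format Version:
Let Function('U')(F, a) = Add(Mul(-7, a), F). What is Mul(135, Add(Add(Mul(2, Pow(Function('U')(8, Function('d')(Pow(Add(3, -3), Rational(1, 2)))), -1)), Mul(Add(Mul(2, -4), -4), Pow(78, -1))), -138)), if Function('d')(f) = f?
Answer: Rational(-968085, 52) ≈ -18617.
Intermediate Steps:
Function('U')(F, a) = Add(F, Mul(-7, a))
Mul(135, Add(Add(Mul(2, Pow(Function('U')(8, Function('d')(Pow(Add(3, -3), Rational(1, 2)))), -1)), Mul(Add(Mul(2, -4), -4), Pow(78, -1))), -138)) = Mul(135, Add(Add(Mul(2, Pow(Add(8, Mul(-7, Pow(Add(3, -3), Rational(1, 2)))), -1)), Mul(Add(Mul(2, -4), -4), Pow(78, -1))), -138)) = Mul(135, Add(Add(Mul(2, Pow(Add(8, Mul(-7, Pow(0, Rational(1, 2)))), -1)), Mul(Add(-8, -4), Rational(1, 78))), -138)) = Mul(135, Add(Add(Mul(2, Pow(Add(8, Mul(-7, 0)), -1)), Mul(-12, Rational(1, 78))), -138)) = Mul(135, Add(Add(Mul(2, Pow(Add(8, 0), -1)), Rational(-2, 13)), -138)) = Mul(135, Add(Add(Mul(2, Pow(8, -1)), Rational(-2, 13)), -138)) = Mul(135, Add(Add(Mul(2, Rational(1, 8)), Rational(-2, 13)), -138)) = Mul(135, Add(Add(Rational(1, 4), Rational(-2, 13)), -138)) = Mul(135, Add(Rational(5, 52), -138)) = Mul(135, Rational(-7171, 52)) = Rational(-968085, 52)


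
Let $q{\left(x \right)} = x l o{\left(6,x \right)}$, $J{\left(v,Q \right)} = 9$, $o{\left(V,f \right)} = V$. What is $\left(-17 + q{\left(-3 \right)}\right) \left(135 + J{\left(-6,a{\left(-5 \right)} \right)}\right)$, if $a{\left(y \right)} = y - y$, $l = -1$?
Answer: $144$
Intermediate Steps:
$a{\left(y \right)} = 0$
$q{\left(x \right)} = - 6 x$ ($q{\left(x \right)} = x \left(-1\right) 6 = - x 6 = - 6 x$)
$\left(-17 + q{\left(-3 \right)}\right) \left(135 + J{\left(-6,a{\left(-5 \right)} \right)}\right) = \left(-17 - -18\right) \left(135 + 9\right) = \left(-17 + 18\right) 144 = 1 \cdot 144 = 144$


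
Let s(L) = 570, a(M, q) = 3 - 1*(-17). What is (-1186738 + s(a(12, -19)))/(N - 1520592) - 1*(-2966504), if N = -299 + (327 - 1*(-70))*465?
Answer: 1982049475156/668143 ≈ 2.9665e+6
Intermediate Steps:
a(M, q) = 20 (a(M, q) = 3 + 17 = 20)
N = 184306 (N = -299 + (327 + 70)*465 = -299 + 397*465 = -299 + 184605 = 184306)
(-1186738 + s(a(12, -19)))/(N - 1520592) - 1*(-2966504) = (-1186738 + 570)/(184306 - 1520592) - 1*(-2966504) = -1186168/(-1336286) + 2966504 = -1186168*(-1/1336286) + 2966504 = 593084/668143 + 2966504 = 1982049475156/668143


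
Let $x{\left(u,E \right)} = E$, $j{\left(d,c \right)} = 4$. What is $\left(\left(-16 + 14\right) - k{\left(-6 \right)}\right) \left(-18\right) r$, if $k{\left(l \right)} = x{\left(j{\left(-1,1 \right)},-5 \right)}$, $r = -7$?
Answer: $378$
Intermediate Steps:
$k{\left(l \right)} = -5$
$\left(\left(-16 + 14\right) - k{\left(-6 \right)}\right) \left(-18\right) r = \left(\left(-16 + 14\right) - -5\right) \left(-18\right) \left(-7\right) = \left(-2 + 5\right) \left(-18\right) \left(-7\right) = 3 \left(-18\right) \left(-7\right) = \left(-54\right) \left(-7\right) = 378$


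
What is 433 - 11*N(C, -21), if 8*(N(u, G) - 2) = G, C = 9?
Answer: 3519/8 ≈ 439.88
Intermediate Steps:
N(u, G) = 2 + G/8
433 - 11*N(C, -21) = 433 - 11*(2 + (⅛)*(-21)) = 433 - 11*(2 - 21/8) = 433 - 11*(-5/8) = 433 + 55/8 = 3519/8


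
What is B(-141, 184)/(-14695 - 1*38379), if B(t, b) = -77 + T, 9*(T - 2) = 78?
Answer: 199/159222 ≈ 0.0012498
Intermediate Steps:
T = 32/3 (T = 2 + (⅑)*78 = 2 + 26/3 = 32/3 ≈ 10.667)
B(t, b) = -199/3 (B(t, b) = -77 + 32/3 = -199/3)
B(-141, 184)/(-14695 - 1*38379) = -199/(3*(-14695 - 1*38379)) = -199/(3*(-14695 - 38379)) = -199/3/(-53074) = -199/3*(-1/53074) = 199/159222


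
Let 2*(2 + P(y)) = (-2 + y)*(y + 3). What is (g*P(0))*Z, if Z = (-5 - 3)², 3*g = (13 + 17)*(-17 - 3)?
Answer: 64000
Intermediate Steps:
P(y) = -2 + (-2 + y)*(3 + y)/2 (P(y) = -2 + ((-2 + y)*(y + 3))/2 = -2 + ((-2 + y)*(3 + y))/2 = -2 + (-2 + y)*(3 + y)/2)
g = -200 (g = ((13 + 17)*(-17 - 3))/3 = (30*(-20))/3 = (⅓)*(-600) = -200)
Z = 64 (Z = (-8)² = 64)
(g*P(0))*Z = -200*(-5 + (½)*0 + (½)*0²)*64 = -200*(-5 + 0 + (½)*0)*64 = -200*(-5 + 0 + 0)*64 = -200*(-5)*64 = 1000*64 = 64000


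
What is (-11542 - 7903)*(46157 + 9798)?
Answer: -1088044975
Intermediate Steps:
(-11542 - 7903)*(46157 + 9798) = -19445*55955 = -1088044975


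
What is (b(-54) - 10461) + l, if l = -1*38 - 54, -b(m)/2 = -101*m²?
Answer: 578479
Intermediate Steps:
b(m) = 202*m² (b(m) = -(-202)*m² = 202*m²)
l = -92 (l = -38 - 54 = -92)
(b(-54) - 10461) + l = (202*(-54)² - 10461) - 92 = (202*2916 - 10461) - 92 = (589032 - 10461) - 92 = 578571 - 92 = 578479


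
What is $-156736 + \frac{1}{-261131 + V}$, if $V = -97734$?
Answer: $- \frac{56247064641}{358865} \approx -1.5674 \cdot 10^{5}$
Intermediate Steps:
$-156736 + \frac{1}{-261131 + V} = -156736 + \frac{1}{-261131 - 97734} = -156736 + \frac{1}{-358865} = -156736 - \frac{1}{358865} = - \frac{56247064641}{358865}$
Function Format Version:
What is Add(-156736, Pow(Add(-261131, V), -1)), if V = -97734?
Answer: Rational(-56247064641, 358865) ≈ -1.5674e+5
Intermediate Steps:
Add(-156736, Pow(Add(-261131, V), -1)) = Add(-156736, Pow(Add(-261131, -97734), -1)) = Add(-156736, Pow(-358865, -1)) = Add(-156736, Rational(-1, 358865)) = Rational(-56247064641, 358865)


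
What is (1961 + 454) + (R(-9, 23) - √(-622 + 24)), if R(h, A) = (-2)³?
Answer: 2407 - I*√598 ≈ 2407.0 - 24.454*I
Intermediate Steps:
R(h, A) = -8
(1961 + 454) + (R(-9, 23) - √(-622 + 24)) = (1961 + 454) + (-8 - √(-622 + 24)) = 2415 + (-8 - √(-598)) = 2415 + (-8 - I*√598) = 2407 - I*√598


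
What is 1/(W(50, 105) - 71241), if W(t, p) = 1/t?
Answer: -50/3562049 ≈ -1.4037e-5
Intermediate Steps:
1/(W(50, 105) - 71241) = 1/(1/50 - 71241) = 1/(-3562049/50) = -50/3562049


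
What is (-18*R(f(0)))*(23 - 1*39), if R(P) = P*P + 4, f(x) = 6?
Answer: 11520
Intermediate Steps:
R(P) = 4 + P² (R(P) = P² + 4 = 4 + P²)
(-18*R(f(0)))*(23 - 1*39) = (-18*(4 + 6²))*(23 - 1*39) = (-18*(4 + 36))*(23 - 39) = -18*40*(-16) = -720*(-16) = 11520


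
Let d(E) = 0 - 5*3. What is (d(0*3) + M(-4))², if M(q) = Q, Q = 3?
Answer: 144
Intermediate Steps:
d(E) = -15 (d(E) = 0 - 15 = -15)
M(q) = 3
(d(0*3) + M(-4))² = (-15 + 3)² = (-12)² = 144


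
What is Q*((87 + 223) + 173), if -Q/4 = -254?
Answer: 490728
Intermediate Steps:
Q = 1016 (Q = -4*(-254) = 1016)
Q*((87 + 223) + 173) = 1016*((87 + 223) + 173) = 1016*(310 + 173) = 1016*483 = 490728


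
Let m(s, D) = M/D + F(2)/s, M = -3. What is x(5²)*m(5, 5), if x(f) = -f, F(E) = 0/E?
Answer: 15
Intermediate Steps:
F(E) = 0
m(s, D) = -3/D (m(s, D) = -3/D + 0/s = -3/D + 0 = -3/D)
x(5²)*m(5, 5) = (-1*5²)*(-3/5) = (-1*25)*(-3*⅕) = -25*(-⅗) = 15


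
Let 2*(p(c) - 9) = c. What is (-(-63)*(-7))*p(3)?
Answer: -9261/2 ≈ -4630.5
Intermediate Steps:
p(c) = 9 + c/2
(-(-63)*(-7))*p(3) = (-(-63)*(-7))*(9 + (½)*3) = (-21*21)*(9 + 3/2) = -441*21/2 = -9261/2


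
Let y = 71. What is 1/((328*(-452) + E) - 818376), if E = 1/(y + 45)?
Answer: -116/112129311 ≈ -1.0345e-6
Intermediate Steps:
E = 1/116 (E = 1/(71 + 45) = 1/116 ≈ 0.0086207)
1/((328*(-452) + E) - 818376) = 1/((328*(-452) + 1/116) - 818376) = 1/((-148256 + 1/116) - 818376) = 1/(-17197695/116 - 818376) = 1/(-112129311/116) = -116/112129311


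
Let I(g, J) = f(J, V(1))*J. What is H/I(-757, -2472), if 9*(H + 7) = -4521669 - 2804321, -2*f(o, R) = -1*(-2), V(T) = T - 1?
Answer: -7326053/22248 ≈ -329.29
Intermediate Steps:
V(T) = -1 + T
f(o, R) = -1 (f(o, R) = -(-1)*(-2)/2 = -1/2*2 = -1)
I(g, J) = -J
H = -7326053/9 (H = -7 + (-4521669 - 2804321)/9 = -7 + (1/9)*(-7325990) = -7 - 7325990/9 = -7326053/9 ≈ -8.1401e+5)
H/I(-757, -2472) = -7326053/(9*((-1*(-2472)))) = -7326053/9/2472 = -7326053/9*1/2472 = -7326053/22248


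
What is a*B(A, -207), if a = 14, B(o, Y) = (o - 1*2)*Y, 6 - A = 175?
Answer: 495558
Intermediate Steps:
A = -169 (A = 6 - 1*175 = 6 - 175 = -169)
B(o, Y) = Y*(-2 + o) (B(o, Y) = (o - 2)*Y = (-2 + o)*Y = Y*(-2 + o))
a*B(A, -207) = 14*(-207*(-2 - 169)) = 14*(-207*(-171)) = 14*35397 = 495558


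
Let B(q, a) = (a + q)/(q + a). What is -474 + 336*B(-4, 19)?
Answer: -138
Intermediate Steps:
B(q, a) = 1 (B(q, a) = (a + q)/(a + q) = 1)
-474 + 336*B(-4, 19) = -474 + 336*1 = -474 + 336 = -138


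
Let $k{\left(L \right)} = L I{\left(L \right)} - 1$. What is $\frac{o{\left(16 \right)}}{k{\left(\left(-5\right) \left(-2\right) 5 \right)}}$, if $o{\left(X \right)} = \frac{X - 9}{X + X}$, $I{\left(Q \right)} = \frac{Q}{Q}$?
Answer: $\frac{1}{224} \approx 0.0044643$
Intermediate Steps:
$I{\left(Q \right)} = 1$
$o{\left(X \right)} = \frac{-9 + X}{2 X}$
$k{\left(L \right)} = -1 + L$ ($k{\left(L \right)} = L 1 - 1 = L - 1 = -1 + L$)
$\frac{o{\left(16 \right)}}{k{\left(\left(-5\right) \left(-2\right) 5 \right)}} = \frac{\frac{1}{2} \cdot \frac{1}{16} \left(-9 + 16\right)}{-1 + \left(-5\right) \left(-2\right) 5} = \frac{\frac{1}{2} \cdot \frac{1}{16} \cdot 7}{-1 + 10 \cdot 5} = \frac{7}{32 \left(-1 + 50\right)} = \frac{7}{32 \cdot 49} = \frac{7}{32} \cdot \frac{1}{49} = \frac{1}{224}$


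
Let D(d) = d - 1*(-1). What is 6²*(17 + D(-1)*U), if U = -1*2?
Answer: 612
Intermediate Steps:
D(d) = 1 + d (D(d) = d + 1 = 1 + d)
U = -2
6²*(17 + D(-1)*U) = 6²*(17 + (1 - 1)*(-2)) = 36*(17 + 0*(-2)) = 36*(17 + 0) = 36*17 = 612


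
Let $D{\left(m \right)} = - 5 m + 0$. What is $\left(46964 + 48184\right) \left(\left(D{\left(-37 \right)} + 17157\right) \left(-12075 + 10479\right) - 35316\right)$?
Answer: $-2636850605904$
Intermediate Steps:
$D{\left(m \right)} = - 5 m$
$\left(46964 + 48184\right) \left(\left(D{\left(-37 \right)} + 17157\right) \left(-12075 + 10479\right) - 35316\right) = \left(46964 + 48184\right) \left(\left(\left(-5\right) \left(-37\right) + 17157\right) \left(-12075 + 10479\right) - 35316\right) = 95148 \left(\left(185 + 17157\right) \left(-1596\right) - 35316\right) = 95148 \left(17342 \left(-1596\right) - 35316\right) = 95148 \left(-27677832 - 35316\right) = 95148 \left(-27713148\right) = -2636850605904$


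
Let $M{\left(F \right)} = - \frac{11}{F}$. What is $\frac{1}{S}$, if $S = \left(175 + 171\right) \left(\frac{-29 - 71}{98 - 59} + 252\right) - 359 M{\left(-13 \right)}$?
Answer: $\frac{39}{3354041} \approx 1.1628 \cdot 10^{-5}$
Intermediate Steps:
$S = \frac{3354041}{39}$ ($S = \left(175 + 171\right) \left(\frac{-29 - 71}{98 - 59} + 252\right) - 359 \left(- \frac{11}{-13}\right) = 346 \left(- \frac{100}{39} + 252\right) - 359 \left(\left(-11\right) \left(- \frac{1}{13}\right)\right) = 346 \left(\left(-100\right) \frac{1}{39} + 252\right) - \frac{3949}{13} = 346 \left(- \frac{100}{39} + 252\right) - \frac{3949}{13} = 346 \cdot \frac{9728}{39} - \frac{3949}{13} = \frac{3365888}{39} - \frac{3949}{13} = \frac{3354041}{39} \approx 86001.0$)
$\frac{1}{S} = \frac{1}{\frac{3354041}{39}} = \frac{39}{3354041}$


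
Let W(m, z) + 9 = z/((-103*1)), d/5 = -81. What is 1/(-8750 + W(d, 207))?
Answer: -103/902384 ≈ -0.00011414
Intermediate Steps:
d = -405 (d = 5*(-81) = -405)
W(m, z) = -9 - z/103 (W(m, z) = -9 + z/((-103*1)) = -9 + z/(-103) = -9 + z*(-1/103) = -9 - z/103)
1/(-8750 + W(d, 207)) = 1/(-8750 + (-9 - 1/103*207)) = 1/(-8750 + (-9 - 207/103)) = 1/(-8750 - 1134/103) = 1/(-902384/103) = -103/902384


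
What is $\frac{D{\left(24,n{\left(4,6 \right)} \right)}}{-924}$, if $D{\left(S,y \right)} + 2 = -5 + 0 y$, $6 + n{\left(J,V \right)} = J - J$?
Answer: $\frac{1}{132} \approx 0.0075758$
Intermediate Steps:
$n{\left(J,V \right)} = -6$ ($n{\left(J,V \right)} = -6 + \left(J - J\right) = -6 + 0 = -6$)
$D{\left(S,y \right)} = -7$ ($D{\left(S,y \right)} = -2 - \left(5 + 0 y\right) = -2 + \left(-5 + 0\right) = -2 - 5 = -7$)
$\frac{D{\left(24,n{\left(4,6 \right)} \right)}}{-924} = - \frac{7}{-924} = \left(-7\right) \left(- \frac{1}{924}\right) = \frac{1}{132}$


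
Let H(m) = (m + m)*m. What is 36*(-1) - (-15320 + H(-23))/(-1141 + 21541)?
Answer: -120023/3400 ≈ -35.301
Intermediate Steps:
H(m) = 2*m² (H(m) = (2*m)*m = 2*m²)
36*(-1) - (-15320 + H(-23))/(-1141 + 21541) = 36*(-1) - (-15320 + 2*(-23)²)/(-1141 + 21541) = -36 - (-15320 + 2*529)/20400 = -36 - (-15320 + 1058)/20400 = -36 - (-14262)/20400 = -36 - 1*(-2377/3400) = -36 + 2377/3400 = -120023/3400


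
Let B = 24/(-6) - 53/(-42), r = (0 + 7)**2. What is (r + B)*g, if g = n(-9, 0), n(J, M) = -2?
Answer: -1943/21 ≈ -92.524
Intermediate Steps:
r = 49 (r = 7**2 = 49)
B = -115/42 (B = 24*(-1/6) - 53*(-1/42) = -4 + 53/42 = -115/42 ≈ -2.7381)
g = -2
(r + B)*g = (49 - 115/42)*(-2) = (1943/42)*(-2) = -1943/21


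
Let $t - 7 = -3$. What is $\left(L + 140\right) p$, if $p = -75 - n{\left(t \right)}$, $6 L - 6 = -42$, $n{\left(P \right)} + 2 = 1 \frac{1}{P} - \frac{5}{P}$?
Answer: $-9648$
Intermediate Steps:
$t = 4$ ($t = 7 - 3 = 4$)
$n{\left(P \right)} = -2 - \frac{4}{P}$ ($n{\left(P \right)} = -2 + \left(1 \frac{1}{P} - \frac{5}{P}\right) = -2 + \left(\frac{1}{P} - \frac{5}{P}\right) = -2 - \frac{4}{P}$)
$L = -6$ ($L = 1 + \frac{1}{6} \left(-42\right) = 1 - 7 = -6$)
$p = -72$ ($p = -75 - \left(-2 - \frac{4}{4}\right) = -75 - \left(-2 - 1\right) = -75 - -3 = -75 + 3 = -72$)
$\left(L + 140\right) p = \left(-6 + 140\right) \left(-72\right) = 134 \left(-72\right) = -9648$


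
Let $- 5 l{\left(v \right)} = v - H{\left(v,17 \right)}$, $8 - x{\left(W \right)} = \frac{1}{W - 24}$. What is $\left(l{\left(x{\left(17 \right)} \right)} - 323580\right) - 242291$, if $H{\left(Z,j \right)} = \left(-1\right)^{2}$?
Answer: $- \frac{3961107}{7} \approx -5.6587 \cdot 10^{5}$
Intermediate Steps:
$x{\left(W \right)} = 8 - \frac{1}{-24 + W}$ ($x{\left(W \right)} = 8 - \frac{1}{W - 24} = 8 - \frac{1}{-24 + W}$)
$H{\left(Z,j \right)} = 1$
$l{\left(v \right)} = \frac{1}{5} - \frac{v}{5}$ ($l{\left(v \right)} = - \frac{v - 1}{5} = - \frac{-1 + v}{5} = \frac{1}{5} - \frac{v}{5}$)
$\left(l{\left(x{\left(17 \right)} \right)} - 323580\right) - 242291 = \left(\left(\frac{1}{5} - \frac{\frac{1}{-24 + 17} \left(-193 + 8 \cdot 17\right)}{5}\right) - 323580\right) - 242291 = \left(\left(\frac{1}{5} - \frac{\frac{1}{-7} \left(-193 + 136\right)}{5}\right) - 323580\right) - 242291 = \left(\left(\frac{1}{5} - \frac{\left(- \frac{1}{7}\right) \left(-57\right)}{5}\right) - 323580\right) - 242291 = \left(\left(\frac{1}{5} - \frac{57}{35}\right) - 323580\right) - 242291 = \left(- \frac{10}{7} - 323580\right) - 242291 = - \frac{2265070}{7} - 242291 = - \frac{3961107}{7}$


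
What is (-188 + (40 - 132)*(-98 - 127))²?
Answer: 420742144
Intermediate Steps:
(-188 + (40 - 132)*(-98 - 127))² = (-188 - 92*(-225))² = (-188 + 20700)² = 20512² = 420742144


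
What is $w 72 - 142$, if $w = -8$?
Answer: $-718$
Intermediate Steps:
$w 72 - 142 = \left(-8\right) 72 - 142 = -576 - 142 = -718$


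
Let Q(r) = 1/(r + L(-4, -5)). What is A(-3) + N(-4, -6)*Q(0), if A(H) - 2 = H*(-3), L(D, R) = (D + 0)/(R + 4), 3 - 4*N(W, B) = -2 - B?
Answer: 175/16 ≈ 10.938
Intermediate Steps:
N(W, B) = 5/4 + B/4 (N(W, B) = ¾ - (-2 - B)/4 = ¾ + (½ + B/4) = 5/4 + B/4)
L(D, R) = D/(4 + R)
A(H) = 2 - 3*H (A(H) = 2 + H*(-3) = 2 - 3*H)
Q(r) = 1/(4 + r) (Q(r) = 1/(r - 4/(4 - 5)) = 1/(r - 4/(-1)) = 1/(r - 4*(-1)) = 1/(r + 4) = 1/(4 + r))
A(-3) + N(-4, -6)*Q(0) = (2 - 3*(-3)) + (5/4 + (¼)*(-6))/(4 + 0) = (2 + 9) + (5/4 - 3/2)/4 = 11 - ¼*¼ = 11 - 1/16 = 175/16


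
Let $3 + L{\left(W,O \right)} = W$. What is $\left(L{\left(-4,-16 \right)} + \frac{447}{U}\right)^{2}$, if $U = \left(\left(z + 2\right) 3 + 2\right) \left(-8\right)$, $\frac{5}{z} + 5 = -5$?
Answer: $\frac{657721}{2704} \approx 243.24$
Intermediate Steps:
$z = - \frac{1}{2}$ ($z = \frac{5}{-5 - 5} = \frac{5}{-10} = 5 \left(- \frac{1}{10}\right) = - \frac{1}{2} \approx -0.5$)
$L{\left(W,O \right)} = -3 + W$
$U = -52$ ($U = \left(\left(- \frac{1}{2} + 2\right) 3 + 2\right) \left(-8\right) = \left(\frac{3}{2} \cdot 3 + 2\right) \left(-8\right) = \left(\frac{9}{2} + 2\right) \left(-8\right) = \frac{13}{2} \left(-8\right) = -52$)
$\left(L{\left(-4,-16 \right)} + \frac{447}{U}\right)^{2} = \left(\left(-3 - 4\right) + \frac{447}{-52}\right)^{2} = \left(-7 + 447 \left(- \frac{1}{52}\right)\right)^{2} = \left(-7 - \frac{447}{52}\right)^{2} = \left(- \frac{811}{52}\right)^{2} = \frac{657721}{2704}$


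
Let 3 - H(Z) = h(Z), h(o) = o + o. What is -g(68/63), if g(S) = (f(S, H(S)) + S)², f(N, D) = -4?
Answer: -33856/3969 ≈ -8.5301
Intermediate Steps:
h(o) = 2*o
H(Z) = 3 - 2*Z
g(S) = (-4 + S)²
-g(68/63) = -(-4 + 68/63)² = -(-184/63)² = -1*33856/3969 = -33856/3969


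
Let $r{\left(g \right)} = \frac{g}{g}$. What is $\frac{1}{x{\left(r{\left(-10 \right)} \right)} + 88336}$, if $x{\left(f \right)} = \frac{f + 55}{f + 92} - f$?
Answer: $\frac{93}{8215211} \approx 1.132 \cdot 10^{-5}$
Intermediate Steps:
$r{\left(g \right)} = 1$
$x{\left(f \right)} = - f + \frac{55 + f}{92 + f}$ ($x{\left(f \right)} = \frac{55 + f}{92 + f} - f = - f + \frac{55 + f}{92 + f}$)
$\frac{1}{x{\left(r{\left(-10 \right)} \right)} + 88336} = \frac{1}{\frac{55 - 1^{2} - 91}{92 + 1} + 88336} = \frac{1}{\frac{55 - 1 - 91}{93} + 88336} = \frac{1}{\frac{1}{93} \left(-37\right) + 88336} = \frac{1}{- \frac{37}{93} + 88336} = \frac{1}{\frac{8215211}{93}} = \frac{93}{8215211}$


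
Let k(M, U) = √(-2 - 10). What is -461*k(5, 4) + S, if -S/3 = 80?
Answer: -240 - 922*I*√3 ≈ -240.0 - 1597.0*I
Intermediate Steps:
S = -240 (S = -3*80 = -240)
k(M, U) = 2*I*√3 (k(M, U) = √(-12) = 2*I*√3)
-461*k(5, 4) + S = -922*I*√3 - 240 = -240 - 922*I*√3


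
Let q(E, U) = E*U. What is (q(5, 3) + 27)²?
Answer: 1764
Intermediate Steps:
(q(5, 3) + 27)² = (5*3 + 27)² = (15 + 27)² = 42² = 1764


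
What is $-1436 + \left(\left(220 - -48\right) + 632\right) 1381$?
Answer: $1241464$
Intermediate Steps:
$-1436 + \left(\left(220 - -48\right) + 632\right) 1381 = -1436 + \left(\left(220 + 48\right) + 632\right) 1381 = -1436 + \left(268 + 632\right) 1381 = -1436 + 900 \cdot 1381 = -1436 + 1242900 = 1241464$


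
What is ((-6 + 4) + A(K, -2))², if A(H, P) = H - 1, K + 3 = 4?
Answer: 4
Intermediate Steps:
K = 1 (K = -3 + 4 = 1)
A(H, P) = -1 + H
((-6 + 4) + A(K, -2))² = ((-6 + 4) + (-1 + 1))² = (-2 + 0)² = (-2)² = 4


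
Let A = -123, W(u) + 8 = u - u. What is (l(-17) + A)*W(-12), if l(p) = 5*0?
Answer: 984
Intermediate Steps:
W(u) = -8 (W(u) = -8 + (u - u) = -8 + 0 = -8)
l(p) = 0
(l(-17) + A)*W(-12) = (0 - 123)*(-8) = -123*(-8) = 984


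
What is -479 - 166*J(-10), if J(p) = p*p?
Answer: -17079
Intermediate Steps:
J(p) = p**2
-479 - 166*J(-10) = -479 - 166*(-10)**2 = -479 - 166*100 = -479 - 16600 = -17079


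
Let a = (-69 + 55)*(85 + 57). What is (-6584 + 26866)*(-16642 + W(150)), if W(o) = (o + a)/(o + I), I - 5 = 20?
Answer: -59105561016/175 ≈ -3.3775e+8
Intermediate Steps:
a = -1988 (a = -14*142 = -1988)
I = 25 (I = 5 + 20 = 25)
W(o) = (-1988 + o)/(25 + o) (W(o) = (o - 1988)/(o + 25) = (-1988 + o)/(25 + o))
(-6584 + 26866)*(-16642 + W(150)) = (-6584 + 26866)*(-16642 + (-1988 + 150)/(25 + 150)) = 20282*(-16642 - 1838/175) = 20282*(-2914188/175) = -59105561016/175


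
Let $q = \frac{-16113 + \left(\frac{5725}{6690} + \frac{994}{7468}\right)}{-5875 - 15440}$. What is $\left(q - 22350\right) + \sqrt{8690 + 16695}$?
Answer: $- \frac{119000450990651}{5324585049} + \sqrt{25385} \approx -22190.0$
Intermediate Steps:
$q = \frac{4024854499}{5324585049}$ ($q = \frac{-16113 + \left(5725 \cdot \frac{1}{6690} + 994 \cdot \frac{1}{7468}\right)}{-21315} = \left(-16113 + \left(\frac{1145}{1338} + \frac{497}{3734}\right)\right) \left(- \frac{1}{21315}\right) = \left(-16113 + \frac{1235104}{1249023}\right) \left(- \frac{1}{21315}\right) = \left(- \frac{20124272495}{1249023}\right) \left(- \frac{1}{21315}\right) = \frac{4024854499}{5324585049} \approx 0.7559$)
$\left(q - 22350\right) + \sqrt{8690 + 16695} = \left(\frac{4024854499}{5324585049} - 22350\right) + \sqrt{8690 + 16695} = - \frac{119000450990651}{5324585049} + \sqrt{25385}$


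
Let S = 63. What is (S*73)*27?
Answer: 124173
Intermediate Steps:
(S*73)*27 = (63*73)*27 = 4599*27 = 124173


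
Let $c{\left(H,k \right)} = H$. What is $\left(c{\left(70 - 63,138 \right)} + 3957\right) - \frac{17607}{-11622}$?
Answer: $\frac{15362405}{3874} \approx 3965.5$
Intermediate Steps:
$\left(c{\left(70 - 63,138 \right)} + 3957\right) - \frac{17607}{-11622} = \left(\left(70 - 63\right) + 3957\right) - \frac{17607}{-11622} = \left(\left(70 - 63\right) + 3957\right) - - \frac{5869}{3874} = \left(7 + 3957\right) + \frac{5869}{3874} = 3964 + \frac{5869}{3874} = \frac{15362405}{3874}$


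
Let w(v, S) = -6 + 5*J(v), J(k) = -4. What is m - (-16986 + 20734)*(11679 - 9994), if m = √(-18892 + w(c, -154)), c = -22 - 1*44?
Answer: -6315380 + 3*I*√2102 ≈ -6.3154e+6 + 137.54*I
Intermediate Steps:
c = -66 (c = -22 - 44 = -66)
w(v, S) = -26 (w(v, S) = -6 + 5*(-4) = -6 - 20 = -26)
m = 3*I*√2102 (m = √(-18892 - 26) = √(-18918) = 3*I*√2102 ≈ 137.54*I)
m - (-16986 + 20734)*(11679 - 9994) = 3*I*√2102 - (-16986 + 20734)*(11679 - 9994) = 3*I*√2102 - 3748*1685 = 3*I*√2102 - 1*6315380 = 3*I*√2102 - 6315380 = -6315380 + 3*I*√2102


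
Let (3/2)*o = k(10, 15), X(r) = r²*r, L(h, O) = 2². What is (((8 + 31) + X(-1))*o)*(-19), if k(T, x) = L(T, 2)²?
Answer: -23104/3 ≈ -7701.3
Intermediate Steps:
L(h, O) = 4
X(r) = r³
k(T, x) = 16 (k(T, x) = 4² = 16)
o = 32/3 (o = (⅔)*16 = 32/3 ≈ 10.667)
(((8 + 31) + X(-1))*o)*(-19) = (((8 + 31) + (-1)³)*(32/3))*(-19) = ((39 - 1)*(32/3))*(-19) = (38*(32/3))*(-19) = (1216/3)*(-19) = -23104/3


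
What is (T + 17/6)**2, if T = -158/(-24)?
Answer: 12769/144 ≈ 88.674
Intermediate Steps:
T = 79/12 (T = -158*(-1/24) = 79/12 ≈ 6.5833)
(T + 17/6)**2 = (79/12 + 17/6)**2 = (113/12)**2 = 12769/144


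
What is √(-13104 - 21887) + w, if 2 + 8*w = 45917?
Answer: 45915/8 + I*√34991 ≈ 5739.4 + 187.06*I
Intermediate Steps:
w = 45915/8 (w = -¼ + (⅛)*45917 = -¼ + 45917/8 = 45915/8 ≈ 5739.4)
√(-13104 - 21887) + w = √(-13104 - 21887) + 45915/8 = √(-34991) + 45915/8 = I*√34991 + 45915/8 = 45915/8 + I*√34991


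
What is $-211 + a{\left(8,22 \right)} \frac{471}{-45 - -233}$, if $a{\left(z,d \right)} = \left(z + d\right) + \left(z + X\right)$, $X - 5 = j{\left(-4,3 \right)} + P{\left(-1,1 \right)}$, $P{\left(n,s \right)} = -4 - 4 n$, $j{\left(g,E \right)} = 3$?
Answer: $- \frac{9001}{94} \approx -95.755$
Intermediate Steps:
$X = 8$ ($X = 5 + \left(3 - 0\right) = 5 + \left(3 + \left(-4 + 4\right)\right) = 5 + \left(3 + 0\right) = 5 + 3 = 8$)
$a{\left(z,d \right)} = 8 + d + 2 z$ ($a{\left(z,d \right)} = \left(z + d\right) + \left(z + 8\right) = \left(d + z\right) + \left(8 + z\right) = 8 + d + 2 z$)
$-211 + a{\left(8,22 \right)} \frac{471}{-45 - -233} = -211 + \left(8 + 22 + 2 \cdot 8\right) \frac{471}{-45 - -233} = -211 + \left(8 + 22 + 16\right) \frac{471}{-45 + 233} = -211 + 46 \cdot \frac{471}{188} = -211 + \frac{10833}{94} = - \frac{9001}{94}$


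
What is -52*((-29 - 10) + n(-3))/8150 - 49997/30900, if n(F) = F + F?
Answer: -6703391/5036700 ≈ -1.3309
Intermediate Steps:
n(F) = 2*F
-52*((-29 - 10) + n(-3))/8150 - 49997/30900 = -52*((-29 - 10) + 2*(-3))/8150 - 49997/30900 = -52*(-39 - 6)*(1/8150) - 49997*1/30900 = -52*(-45)*(1/8150) - 49997/30900 = 2340*(1/8150) - 49997/30900 = 234/815 - 49997/30900 = -6703391/5036700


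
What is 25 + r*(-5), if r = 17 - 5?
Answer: -35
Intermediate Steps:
r = 12
25 + r*(-5) = 25 + 12*(-5) = 25 - 60 = -35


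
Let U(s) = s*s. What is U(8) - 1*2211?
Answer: -2147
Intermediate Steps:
U(s) = s**2
U(8) - 1*2211 = 8**2 - 1*2211 = 64 - 2211 = -2147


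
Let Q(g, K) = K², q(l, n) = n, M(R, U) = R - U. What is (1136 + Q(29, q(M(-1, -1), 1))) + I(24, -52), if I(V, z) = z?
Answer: 1085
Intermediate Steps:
(1136 + Q(29, q(M(-1, -1), 1))) + I(24, -52) = (1136 + 1²) - 52 = (1136 + 1) - 52 = 1137 - 52 = 1085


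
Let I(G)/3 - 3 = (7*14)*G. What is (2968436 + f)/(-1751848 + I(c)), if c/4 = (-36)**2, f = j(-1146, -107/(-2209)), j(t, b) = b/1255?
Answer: -8229380280727/631370780185 ≈ -13.034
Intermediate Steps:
j(t, b) = b/1255 (j(t, b) = b*(1/1255) = b/1255)
f = 107/2772295 (f = (-107/(-2209))/1255 = (-107*(-1/2209))/1255 = (1/1255)*(107/2209) = 107/2772295 ≈ 3.8596e-5)
c = 5184 (c = 4*(-36)**2 = 4*1296 = 5184)
I(G) = 9 + 294*G (I(G) = 9 + 3*((7*14)*G) = 9 + 3*(98*G) = 9 + 294*G)
(2968436 + f)/(-1751848 + I(c)) = (2968436 + 107/2772295)/(-1751848 + (9 + 294*5184)) = 8229380280727/(2772295*(-1751848 + (9 + 1524096))) = 8229380280727/(2772295*(-1751848 + 1524105)) = (8229380280727/2772295)/(-227743) = (8229380280727/2772295)*(-1/227743) = -8229380280727/631370780185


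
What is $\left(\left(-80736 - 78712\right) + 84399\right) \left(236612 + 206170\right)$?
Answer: $-33230346318$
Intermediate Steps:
$\left(\left(-80736 - 78712\right) + 84399\right) \left(236612 + 206170\right) = \left(\left(-80736 - 78712\right) + 84399\right) 442782 = \left(-159448 + 84399\right) 442782 = \left(-75049\right) 442782 = -33230346318$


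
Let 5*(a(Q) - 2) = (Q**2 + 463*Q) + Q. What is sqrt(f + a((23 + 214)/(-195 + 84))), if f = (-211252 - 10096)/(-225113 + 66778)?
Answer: I*sqrt(266097072880669)/1171679 ≈ 13.922*I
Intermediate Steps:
a(Q) = 2 + Q**2/5 + 464*Q/5 (a(Q) = 2 + ((Q**2 + 463*Q) + Q)/5 = 2 + (Q**2 + 464*Q)/5 = 2 + (Q**2/5 + 464*Q/5) = 2 + Q**2/5 + 464*Q/5)
f = 221348/158335 (f = -221348/(-158335) = -221348*(-1/158335) = 221348/158335 ≈ 1.3980)
sqrt(f + a((23 + 214)/(-195 + 84))) = sqrt(221348/158335 + (2 + ((23 + 214)/(-195 + 84))**2/5 + 464*((23 + 214)/(-195 + 84))/5)) = sqrt(221348/158335 + (2 + (237/(-111))**2/5 + 464*(237/(-111))/5)) = sqrt(221348/158335 + (2 + (237*(-1/111))**2/5 + 464*(237*(-1/111))/5)) = sqrt(221348/158335 + (2 + (-79/37)**2/5 + (464/5)*(-79/37))) = sqrt(221348/158335 + (2 + (1/5)*(6241/1369) - 36656/185)) = sqrt(221348/158335 + (2 + 6241/6845 - 36656/185)) = sqrt(221348/158335 - 1336341/6845) = sqrt(-8402977007/43352123) = I*sqrt(266097072880669)/1171679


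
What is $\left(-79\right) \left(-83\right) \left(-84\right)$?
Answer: $-550788$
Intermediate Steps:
$\left(-79\right) \left(-83\right) \left(-84\right) = 6557 \left(-84\right) = -550788$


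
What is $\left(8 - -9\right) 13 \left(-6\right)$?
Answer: $-1326$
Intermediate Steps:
$\left(8 - -9\right) 13 \left(-6\right) = \left(8 + 9\right) 13 \left(-6\right) = 17 \cdot 13 \left(-6\right) = 221 \left(-6\right) = -1326$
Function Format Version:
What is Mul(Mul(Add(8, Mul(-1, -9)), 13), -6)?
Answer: -1326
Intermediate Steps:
Mul(Mul(Add(8, Mul(-1, -9)), 13), -6) = Mul(Mul(Add(8, 9), 13), -6) = Mul(Mul(17, 13), -6) = Mul(221, -6) = -1326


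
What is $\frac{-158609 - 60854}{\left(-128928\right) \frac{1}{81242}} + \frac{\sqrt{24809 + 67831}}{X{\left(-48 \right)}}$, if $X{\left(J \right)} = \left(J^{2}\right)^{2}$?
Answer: $\frac{8914806523}{64464} + \frac{\sqrt{5790}}{1327104} \approx 1.3829 \cdot 10^{5}$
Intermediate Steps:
$X{\left(J \right)} = J^{4}$
$\frac{-158609 - 60854}{\left(-128928\right) \frac{1}{81242}} + \frac{\sqrt{24809 + 67831}}{X{\left(-48 \right)}} = \frac{-158609 - 60854}{\left(-128928\right) \frac{1}{81242}} + \frac{\sqrt{24809 + 67831}}{\left(-48\right)^{4}} = \frac{-158609 - 60854}{\left(-128928\right) \frac{1}{81242}} + \frac{\sqrt{92640}}{5308416} = - \frac{219463}{- \frac{64464}{40621}} + 4 \sqrt{5790} \cdot \frac{1}{5308416} = \left(-219463\right) \left(- \frac{40621}{64464}\right) + \frac{\sqrt{5790}}{1327104} = \frac{8914806523}{64464} + \frac{\sqrt{5790}}{1327104}$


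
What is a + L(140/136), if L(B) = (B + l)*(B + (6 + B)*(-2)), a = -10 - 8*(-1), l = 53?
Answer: -816103/1156 ≈ -705.97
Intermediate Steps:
a = -2 (a = -10 + 8 = -2)
L(B) = (-12 - B)*(53 + B) (L(B) = (B + 53)*(B + (6 + B)*(-2)) = (53 + B)*(B + (-12 - 2*B)) = (53 + B)*(-12 - B) = (-12 - B)*(53 + B))
a + L(140/136) = -2 + (-636 - (140/136)² - 9100/136) = -2 + (-636 - (140*(1/136))² - 9100/136) = -2 + (-636 - (35/34)² - 65*35/34) = -2 + (-636 - 1*1225/1156 - 2275/34) = -2 + (-636 - 1225/1156 - 2275/34) = -2 - 813791/1156 = -816103/1156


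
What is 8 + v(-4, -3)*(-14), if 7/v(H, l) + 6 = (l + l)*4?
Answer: 169/15 ≈ 11.267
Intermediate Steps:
v(H, l) = 7/(-6 + 8*l) (v(H, l) = 7/(-6 + (l + l)*4) = 7/(-6 + (2*l)*4) = 7/(-6 + 8*l))
8 + v(-4, -3)*(-14) = 8 + (7/(2*(-3 + 4*(-3))))*(-14) = 8 + (7/(2*(-3 - 12)))*(-14) = 8 + ((7/2)/(-15))*(-14) = 8 + ((7/2)*(-1/15))*(-14) = 8 - 7/30*(-14) = 8 + 49/15 = 169/15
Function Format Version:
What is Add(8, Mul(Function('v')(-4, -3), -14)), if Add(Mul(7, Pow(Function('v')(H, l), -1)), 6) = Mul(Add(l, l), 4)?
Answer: Rational(169, 15) ≈ 11.267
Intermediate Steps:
Function('v')(H, l) = Mul(7, Pow(Add(-6, Mul(8, l)), -1)) (Function('v')(H, l) = Mul(7, Pow(Add(-6, Mul(Add(l, l), 4)), -1)) = Mul(7, Pow(Add(-6, Mul(Mul(2, l), 4)), -1)) = Mul(7, Pow(Add(-6, Mul(8, l)), -1)))
Add(8, Mul(Function('v')(-4, -3), -14)) = Add(8, Mul(Mul(Rational(7, 2), Pow(Add(-3, Mul(4, -3)), -1)), -14)) = Add(8, Mul(Mul(Rational(7, 2), Pow(Add(-3, -12), -1)), -14)) = Add(8, Mul(Mul(Rational(7, 2), Pow(-15, -1)), -14)) = Add(8, Mul(Mul(Rational(7, 2), Rational(-1, 15)), -14)) = Add(8, Mul(Rational(-7, 30), -14)) = Add(8, Rational(49, 15)) = Rational(169, 15)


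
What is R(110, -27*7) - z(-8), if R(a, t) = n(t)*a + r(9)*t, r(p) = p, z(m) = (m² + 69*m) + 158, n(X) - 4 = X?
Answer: -21721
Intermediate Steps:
n(X) = 4 + X
z(m) = 158 + m² + 69*m
R(a, t) = 9*t + a*(4 + t) (R(a, t) = (4 + t)*a + 9*t = a*(4 + t) + 9*t = 9*t + a*(4 + t))
R(110, -27*7) - z(-8) = (9*(-27*7) + 110*(4 - 27*7)) - (158 + (-8)² + 69*(-8)) = (9*(-189) + 110*(4 - 189)) - (158 + 64 - 552) = (-1701 + 110*(-185)) - 1*(-330) = (-1701 - 20350) + 330 = -22051 + 330 = -21721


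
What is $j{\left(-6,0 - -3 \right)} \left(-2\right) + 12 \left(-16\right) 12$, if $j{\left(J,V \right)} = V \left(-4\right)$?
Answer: $-2280$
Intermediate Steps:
$j{\left(J,V \right)} = - 4 V$
$j{\left(-6,0 - -3 \right)} \left(-2\right) + 12 \left(-16\right) 12 = - 4 \left(0 - -3\right) \left(-2\right) + 12 \left(-16\right) 12 = - 4 \left(0 + 3\right) \left(-2\right) - 2304 = \left(-4\right) 3 \left(-2\right) - 2304 = \left(-12\right) \left(-2\right) - 2304 = 24 - 2304 = -2280$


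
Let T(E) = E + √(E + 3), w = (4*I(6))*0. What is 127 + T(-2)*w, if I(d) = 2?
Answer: 127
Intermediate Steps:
w = 0 (w = (4*2)*0 = 8*0 = 0)
T(E) = E + √(3 + E)
127 + T(-2)*w = 127 + (-2 + √(3 - 2))*0 = 127 + (-2 + √1)*0 = 127 + (-2 + 1)*0 = 127 - 1*0 = 127 + 0 = 127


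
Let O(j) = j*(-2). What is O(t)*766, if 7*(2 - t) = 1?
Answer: -19916/7 ≈ -2845.1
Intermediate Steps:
t = 13/7 (t = 2 - ⅐*1 = 2 - ⅐ = 13/7 ≈ 1.8571)
O(j) = -2*j
O(t)*766 = -2*13/7*766 = -26/7*766 = -19916/7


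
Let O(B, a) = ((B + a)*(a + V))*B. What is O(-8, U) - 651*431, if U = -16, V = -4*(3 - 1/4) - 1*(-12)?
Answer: -283461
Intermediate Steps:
V = 1 (V = -4*(3 - 1*¼) + 12 = -4*(3 - ¼) + 12 = -4*11/4 + 12 = -11 + 12 = 1)
O(B, a) = B*(1 + a)*(B + a) (O(B, a) = ((B + a)*(a + 1))*B = ((B + a)*(1 + a))*B = ((1 + a)*(B + a))*B = B*(1 + a)*(B + a))
O(-8, U) - 651*431 = -8*(-8 - 16 + (-16)² - 8*(-16)) - 651*431 = -8*(-8 - 16 + 256 + 128) - 280581 = -8*360 - 280581 = -2880 - 280581 = -283461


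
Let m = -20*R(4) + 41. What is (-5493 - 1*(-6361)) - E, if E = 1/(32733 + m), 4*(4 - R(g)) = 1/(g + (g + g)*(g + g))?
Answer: 1929734928/2223197 ≈ 868.00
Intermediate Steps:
R(g) = 4 - 1/(4*(g + 4*g²)) (R(g) = 4 - 1/(4*(g + (g + g)*(g + g))) = 4 - 1/(4*(g + (2*g)*(2*g))) = 4 - 1/(4*(g + 4*g²)))
m = -2647/68 (m = -5*(-1 + 16*4 + 64*4²)/(4*(1 + 4*4)) + 41 = -5*(-1 + 64 + 64*16)/(4*(1 + 16)) + 41 = -5*(-1 + 64 + 1024)/(4*17) + 41 = -5*1087/(4*17) + 41 = -20*1087/272 + 41 = -5435/68 + 41 = -2647/68 ≈ -38.926)
E = 68/2223197 (E = 1/(32733 - 2647/68) = 1/(2223197/68) = 68/2223197 ≈ 3.0587e-5)
(-5493 - 1*(-6361)) - E = (-5493 - 1*(-6361)) - 1*68/2223197 = (-5493 + 6361) - 68/2223197 = 868 - 68/2223197 = 1929734928/2223197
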